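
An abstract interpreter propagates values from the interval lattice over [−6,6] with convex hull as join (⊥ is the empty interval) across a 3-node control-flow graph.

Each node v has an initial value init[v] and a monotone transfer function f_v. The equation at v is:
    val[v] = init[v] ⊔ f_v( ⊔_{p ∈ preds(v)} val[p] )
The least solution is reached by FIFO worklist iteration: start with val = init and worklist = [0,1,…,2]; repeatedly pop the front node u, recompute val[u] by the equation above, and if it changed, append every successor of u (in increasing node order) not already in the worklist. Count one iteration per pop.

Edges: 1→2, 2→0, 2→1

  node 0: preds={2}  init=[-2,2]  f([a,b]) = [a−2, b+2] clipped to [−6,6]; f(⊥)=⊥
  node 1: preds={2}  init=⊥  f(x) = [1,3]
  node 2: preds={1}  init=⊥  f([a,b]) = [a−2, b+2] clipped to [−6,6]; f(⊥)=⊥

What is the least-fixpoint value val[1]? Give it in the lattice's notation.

Worklist (5 pops):
  #1 pop 0: in=⊥ → [-2,2] (no change)
  #2 pop 1: in=⊥ → [1,3] (was ⊥); enqueue []
  #3 pop 2: in=[1,3] → [-1,5] (was ⊥); enqueue [0,1]
  #4 pop 0: in=[-1,5] → [-3,6] (was [-2,2]); enqueue []
  #5 pop 1: in=[-1,5] → [1,3] (no change)

Fixpoint:
  val[0] = [-3,6]
  val[1] = [1,3]
  val[2] = [-1,5]

[1,3]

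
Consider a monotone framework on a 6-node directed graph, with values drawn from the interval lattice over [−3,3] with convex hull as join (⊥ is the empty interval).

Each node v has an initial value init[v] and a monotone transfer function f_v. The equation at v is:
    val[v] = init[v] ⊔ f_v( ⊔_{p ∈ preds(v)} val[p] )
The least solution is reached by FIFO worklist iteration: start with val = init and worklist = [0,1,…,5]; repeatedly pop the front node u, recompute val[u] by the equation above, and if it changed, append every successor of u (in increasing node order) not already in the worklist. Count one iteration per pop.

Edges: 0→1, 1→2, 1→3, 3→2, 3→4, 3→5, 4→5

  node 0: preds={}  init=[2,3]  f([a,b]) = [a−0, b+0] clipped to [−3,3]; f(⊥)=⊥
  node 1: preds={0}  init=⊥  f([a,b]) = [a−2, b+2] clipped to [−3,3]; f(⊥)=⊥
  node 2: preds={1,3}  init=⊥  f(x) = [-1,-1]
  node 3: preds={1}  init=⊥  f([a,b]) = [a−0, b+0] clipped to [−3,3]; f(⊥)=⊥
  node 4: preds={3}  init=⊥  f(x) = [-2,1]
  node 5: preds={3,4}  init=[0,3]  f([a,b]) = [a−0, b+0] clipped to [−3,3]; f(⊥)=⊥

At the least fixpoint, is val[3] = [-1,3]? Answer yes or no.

no

Iteration log — 7 steps:
  step 1. node 0  ⊔preds=⊥  new=[2,3]  stable
  step 2. node 1  ⊔preds=[2,3]  new=[0,3]  old=⊥  +wl: 
  step 3. node 2  ⊔preds=[0,3]  new=[-1,-1]  old=⊥  +wl: 
  step 4. node 3  ⊔preds=[0,3]  new=[0,3]  old=⊥  +wl: 2
  step 5. node 4  ⊔preds=[0,3]  new=[-2,1]  old=⊥  +wl: 
  step 6. node 5  ⊔preds=[-2,3]  new=[-2,3]  old=[0,3]  +wl: 
  step 7. node 2  ⊔preds=[0,3]  new=[-1,-1]  stable

Least fixpoint reached:
  node 0: [2,3]
  node 1: [0,3]
  node 2: [-1,-1]
  node 3: [0,3]
  node 4: [-2,1]
  node 5: [-2,3]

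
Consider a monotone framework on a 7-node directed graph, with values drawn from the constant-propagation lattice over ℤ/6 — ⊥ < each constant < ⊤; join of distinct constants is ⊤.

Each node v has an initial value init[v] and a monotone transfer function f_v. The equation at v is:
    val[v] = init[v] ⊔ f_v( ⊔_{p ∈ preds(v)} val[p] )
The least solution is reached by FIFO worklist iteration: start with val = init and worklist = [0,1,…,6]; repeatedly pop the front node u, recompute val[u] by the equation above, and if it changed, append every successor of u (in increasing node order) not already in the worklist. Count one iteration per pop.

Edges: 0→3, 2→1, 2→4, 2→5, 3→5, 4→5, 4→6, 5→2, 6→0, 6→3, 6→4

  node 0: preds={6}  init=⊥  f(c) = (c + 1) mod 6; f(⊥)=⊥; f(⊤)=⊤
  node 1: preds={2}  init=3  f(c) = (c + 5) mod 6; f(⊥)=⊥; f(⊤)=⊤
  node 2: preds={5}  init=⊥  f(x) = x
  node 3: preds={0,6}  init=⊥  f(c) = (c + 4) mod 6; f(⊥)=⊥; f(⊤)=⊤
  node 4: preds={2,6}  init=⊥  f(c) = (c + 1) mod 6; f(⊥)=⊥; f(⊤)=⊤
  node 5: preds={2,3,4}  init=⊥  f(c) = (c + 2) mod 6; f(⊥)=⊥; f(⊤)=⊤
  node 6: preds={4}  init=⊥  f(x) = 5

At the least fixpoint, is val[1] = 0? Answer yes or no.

Iteration log — 17 steps:
  step 1. node 0  ⊔preds=⊥  new=⊥  stable
  step 2. node 1  ⊔preds=⊥  new=3  stable
  step 3. node 2  ⊔preds=⊥  new=⊥  stable
  step 4. node 3  ⊔preds=⊥  new=⊥  stable
  step 5. node 4  ⊔preds=⊥  new=⊥  stable
  step 6. node 5  ⊔preds=⊥  new=⊥  stable
  step 7. node 6  ⊔preds=⊥  new=5  old=⊥  +wl: 0,3,4
  step 8. node 0  ⊔preds=5  new=0  old=⊥  +wl: 
  step 9. node 3  ⊔preds=⊤  new=⊤  old=⊥  +wl: 5
  step 10. node 4  ⊔preds=5  new=0  old=⊥  +wl: 6
  step 11. node 5  ⊔preds=⊤  new=⊤  old=⊥  +wl: 2
  step 12. node 6  ⊔preds=0  new=5  stable
  step 13. node 2  ⊔preds=⊤  new=⊤  old=⊥  +wl: 1,4,5
  step 14. node 1  ⊔preds=⊤  new=⊤  old=3  +wl: 
  step 15. node 4  ⊔preds=⊤  new=⊤  old=0  +wl: 6
  step 16. node 5  ⊔preds=⊤  new=⊤  stable
  step 17. node 6  ⊔preds=⊤  new=5  stable

Least fixpoint reached:
  node 0: 0
  node 1: ⊤
  node 2: ⊤
  node 3: ⊤
  node 4: ⊤
  node 5: ⊤
  node 6: 5

no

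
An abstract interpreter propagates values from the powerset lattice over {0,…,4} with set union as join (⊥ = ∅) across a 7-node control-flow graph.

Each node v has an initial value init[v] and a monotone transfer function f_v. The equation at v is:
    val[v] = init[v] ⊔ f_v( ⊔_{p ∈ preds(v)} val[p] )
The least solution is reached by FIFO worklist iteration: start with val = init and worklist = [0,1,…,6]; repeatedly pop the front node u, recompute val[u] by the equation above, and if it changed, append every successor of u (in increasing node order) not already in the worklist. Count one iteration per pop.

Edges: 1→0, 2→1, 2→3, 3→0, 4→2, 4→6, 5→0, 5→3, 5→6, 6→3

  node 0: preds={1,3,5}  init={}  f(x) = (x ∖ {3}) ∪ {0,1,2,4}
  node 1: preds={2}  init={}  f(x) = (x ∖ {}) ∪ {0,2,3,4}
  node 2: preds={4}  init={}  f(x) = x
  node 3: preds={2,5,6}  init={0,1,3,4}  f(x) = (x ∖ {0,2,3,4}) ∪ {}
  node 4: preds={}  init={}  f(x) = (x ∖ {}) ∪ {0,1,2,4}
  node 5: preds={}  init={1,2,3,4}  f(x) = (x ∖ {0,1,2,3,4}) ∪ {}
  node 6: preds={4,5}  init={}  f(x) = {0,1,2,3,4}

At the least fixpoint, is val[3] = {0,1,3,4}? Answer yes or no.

Worklist (12 pops):
  #1 pop 0: in={0,1,2,3,4} → {0,1,2,4} (was {}); enqueue []
  #2 pop 1: in={} → {0,2,3,4} (was {}); enqueue [0]
  #3 pop 2: in={} → {} (no change)
  #4 pop 3: in={1,2,3,4} → {0,1,3,4} (no change)
  #5 pop 4: in={} → {0,1,2,4} (was {}); enqueue [2]
  #6 pop 5: in={} → {1,2,3,4} (no change)
  #7 pop 6: in={0,1,2,3,4} → {0,1,2,3,4} (was {}); enqueue [3]
  #8 pop 0: in={0,1,2,3,4} → {0,1,2,4} (no change)
  #9 pop 2: in={0,1,2,4} → {0,1,2,4} (was {}); enqueue [1]
  #10 pop 3: in={0,1,2,3,4} → {0,1,3,4} (no change)
  #11 pop 1: in={0,1,2,4} → {0,1,2,3,4} (was {0,2,3,4}); enqueue [0]
  #12 pop 0: in={0,1,2,3,4} → {0,1,2,4} (no change)

Fixpoint:
  val[0] = {0,1,2,4}
  val[1] = {0,1,2,3,4}
  val[2] = {0,1,2,4}
  val[3] = {0,1,3,4}
  val[4] = {0,1,2,4}
  val[5] = {1,2,3,4}
  val[6] = {0,1,2,3,4}

yes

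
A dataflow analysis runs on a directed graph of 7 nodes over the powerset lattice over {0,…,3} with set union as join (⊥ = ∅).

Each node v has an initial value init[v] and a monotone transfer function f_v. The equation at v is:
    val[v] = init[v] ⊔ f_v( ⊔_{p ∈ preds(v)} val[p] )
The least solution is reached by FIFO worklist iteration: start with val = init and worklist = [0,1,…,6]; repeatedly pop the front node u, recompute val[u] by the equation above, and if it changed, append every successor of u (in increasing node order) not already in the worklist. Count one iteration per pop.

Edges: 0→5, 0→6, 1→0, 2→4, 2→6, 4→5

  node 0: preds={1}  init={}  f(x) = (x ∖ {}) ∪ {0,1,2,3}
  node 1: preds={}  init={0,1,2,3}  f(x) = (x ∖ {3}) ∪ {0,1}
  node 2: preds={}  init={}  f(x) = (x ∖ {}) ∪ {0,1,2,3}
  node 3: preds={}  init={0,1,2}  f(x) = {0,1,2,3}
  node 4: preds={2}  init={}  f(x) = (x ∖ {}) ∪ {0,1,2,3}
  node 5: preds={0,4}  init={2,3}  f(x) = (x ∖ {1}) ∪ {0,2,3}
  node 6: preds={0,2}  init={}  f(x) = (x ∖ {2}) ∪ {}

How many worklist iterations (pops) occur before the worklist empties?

Iteration log — 7 steps:
  step 1. node 0  ⊔preds={0,1,2,3}  new={0,1,2,3}  old={}  +wl: 
  step 2. node 1  ⊔preds={}  new={0,1,2,3}  stable
  step 3. node 2  ⊔preds={}  new={0,1,2,3}  old={}  +wl: 
  step 4. node 3  ⊔preds={}  new={0,1,2,3}  old={0,1,2}  +wl: 
  step 5. node 4  ⊔preds={0,1,2,3}  new={0,1,2,3}  old={}  +wl: 
  step 6. node 5  ⊔preds={0,1,2,3}  new={0,2,3}  old={2,3}  +wl: 
  step 7. node 6  ⊔preds={0,1,2,3}  new={0,1,3}  old={}  +wl: 

Least fixpoint reached:
  node 0: {0,1,2,3}
  node 1: {0,1,2,3}
  node 2: {0,1,2,3}
  node 3: {0,1,2,3}
  node 4: {0,1,2,3}
  node 5: {0,2,3}
  node 6: {0,1,3}

7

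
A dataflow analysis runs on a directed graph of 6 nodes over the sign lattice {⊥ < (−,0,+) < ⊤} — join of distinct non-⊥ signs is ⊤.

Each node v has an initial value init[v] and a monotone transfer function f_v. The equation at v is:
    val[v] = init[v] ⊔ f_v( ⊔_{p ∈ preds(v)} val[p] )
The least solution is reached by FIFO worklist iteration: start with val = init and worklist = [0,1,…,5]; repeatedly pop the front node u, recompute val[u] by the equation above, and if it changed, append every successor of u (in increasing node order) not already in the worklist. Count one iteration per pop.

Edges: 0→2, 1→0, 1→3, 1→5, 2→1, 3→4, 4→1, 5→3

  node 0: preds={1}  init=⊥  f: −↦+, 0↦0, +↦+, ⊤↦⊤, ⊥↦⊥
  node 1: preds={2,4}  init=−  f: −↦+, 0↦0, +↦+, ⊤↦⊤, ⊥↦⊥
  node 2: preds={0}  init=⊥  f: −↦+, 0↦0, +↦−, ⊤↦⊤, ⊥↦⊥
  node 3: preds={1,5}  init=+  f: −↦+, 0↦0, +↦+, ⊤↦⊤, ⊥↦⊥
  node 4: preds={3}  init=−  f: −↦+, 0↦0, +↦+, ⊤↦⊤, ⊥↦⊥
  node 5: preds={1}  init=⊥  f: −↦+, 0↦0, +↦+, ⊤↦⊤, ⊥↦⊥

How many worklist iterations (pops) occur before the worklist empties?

11

Trace (11 dequeues):
  [1] u=0 | in − | out + | prev ⊥ | push {}
  [2] u=1 | in − | out ⊤ | prev − | push {0}
  [3] u=2 | in + | out − | prev ⊥ | push {1}
  [4] u=3 | in ⊤ | out ⊤ | prev + | push {}
  [5] u=4 | in ⊤ | out ⊤ | prev − | push {}
  [6] u=5 | in ⊤ | out ⊤ | prev ⊥ | push {3}
  [7] u=0 | in ⊤ | out ⊤ | prev + | push {2}
  [8] u=1 | in ⊤ | out ⊤ | ==
  [9] u=3 | in ⊤ | out ⊤ | ==
  [10] u=2 | in ⊤ | out ⊤ | prev − | push {1}
  [11] u=1 | in ⊤ | out ⊤ | ==

Converged values:
  [0] ⊤
  [1] ⊤
  [2] ⊤
  [3] ⊤
  [4] ⊤
  [5] ⊤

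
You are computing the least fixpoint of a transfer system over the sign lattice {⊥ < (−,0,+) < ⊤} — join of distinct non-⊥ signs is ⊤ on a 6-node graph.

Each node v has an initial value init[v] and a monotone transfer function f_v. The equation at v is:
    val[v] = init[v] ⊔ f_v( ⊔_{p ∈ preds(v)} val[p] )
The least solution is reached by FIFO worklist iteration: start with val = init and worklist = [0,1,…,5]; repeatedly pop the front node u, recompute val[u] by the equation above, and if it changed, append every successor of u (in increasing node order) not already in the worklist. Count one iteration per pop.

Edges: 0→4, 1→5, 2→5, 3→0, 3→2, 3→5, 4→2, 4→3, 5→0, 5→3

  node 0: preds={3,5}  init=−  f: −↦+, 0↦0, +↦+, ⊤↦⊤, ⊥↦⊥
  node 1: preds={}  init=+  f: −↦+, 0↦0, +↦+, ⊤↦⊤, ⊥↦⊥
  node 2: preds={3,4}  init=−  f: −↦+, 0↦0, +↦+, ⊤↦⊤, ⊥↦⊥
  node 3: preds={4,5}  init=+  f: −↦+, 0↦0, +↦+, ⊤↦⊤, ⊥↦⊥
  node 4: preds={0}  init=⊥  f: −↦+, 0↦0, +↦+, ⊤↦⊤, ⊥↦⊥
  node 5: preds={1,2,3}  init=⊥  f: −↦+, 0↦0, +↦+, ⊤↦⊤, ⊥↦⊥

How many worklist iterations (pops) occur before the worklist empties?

Trace (11 dequeues):
  [1] u=0 | in + | out ⊤ | prev − | push {}
  [2] u=1 | in ⊥ | out + | ==
  [3] u=2 | in + | out ⊤ | prev − | push {}
  [4] u=3 | in ⊥ | out + | ==
  [5] u=4 | in ⊤ | out ⊤ | prev ⊥ | push {2,3}
  [6] u=5 | in ⊤ | out ⊤ | prev ⊥ | push {0}
  [7] u=2 | in ⊤ | out ⊤ | ==
  [8] u=3 | in ⊤ | out ⊤ | prev + | push {2,5}
  [9] u=0 | in ⊤ | out ⊤ | ==
  [10] u=2 | in ⊤ | out ⊤ | ==
  [11] u=5 | in ⊤ | out ⊤ | ==

Converged values:
  [0] ⊤
  [1] +
  [2] ⊤
  [3] ⊤
  [4] ⊤
  [5] ⊤

11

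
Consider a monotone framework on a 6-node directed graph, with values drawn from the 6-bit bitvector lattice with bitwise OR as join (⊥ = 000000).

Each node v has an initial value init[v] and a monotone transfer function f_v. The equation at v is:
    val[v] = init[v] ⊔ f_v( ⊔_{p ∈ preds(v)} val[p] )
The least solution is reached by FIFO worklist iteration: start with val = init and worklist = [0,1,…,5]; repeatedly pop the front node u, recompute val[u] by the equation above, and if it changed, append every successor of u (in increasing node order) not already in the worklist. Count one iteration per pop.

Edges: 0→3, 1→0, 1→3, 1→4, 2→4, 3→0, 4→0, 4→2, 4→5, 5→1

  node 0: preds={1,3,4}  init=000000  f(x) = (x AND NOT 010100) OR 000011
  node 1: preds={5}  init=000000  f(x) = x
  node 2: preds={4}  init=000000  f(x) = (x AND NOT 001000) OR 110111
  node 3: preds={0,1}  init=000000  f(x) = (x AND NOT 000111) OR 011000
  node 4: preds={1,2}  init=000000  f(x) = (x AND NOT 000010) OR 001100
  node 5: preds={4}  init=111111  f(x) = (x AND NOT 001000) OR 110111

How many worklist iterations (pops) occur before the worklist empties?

Worklist (9 pops):
  #1 pop 0: in=000000 → 000011 (was 000000); enqueue []
  #2 pop 1: in=111111 → 111111 (was 000000); enqueue [0]
  #3 pop 2: in=000000 → 110111 (was 000000); enqueue []
  #4 pop 3: in=111111 → 111000 (was 000000); enqueue []
  #5 pop 4: in=111111 → 111101 (was 000000); enqueue [2]
  #6 pop 5: in=111101 → 111111 (no change)
  #7 pop 0: in=111111 → 101011 (was 000011); enqueue [3]
  #8 pop 2: in=111101 → 110111 (no change)
  #9 pop 3: in=111111 → 111000 (no change)

Fixpoint:
  val[0] = 101011
  val[1] = 111111
  val[2] = 110111
  val[3] = 111000
  val[4] = 111101
  val[5] = 111111

9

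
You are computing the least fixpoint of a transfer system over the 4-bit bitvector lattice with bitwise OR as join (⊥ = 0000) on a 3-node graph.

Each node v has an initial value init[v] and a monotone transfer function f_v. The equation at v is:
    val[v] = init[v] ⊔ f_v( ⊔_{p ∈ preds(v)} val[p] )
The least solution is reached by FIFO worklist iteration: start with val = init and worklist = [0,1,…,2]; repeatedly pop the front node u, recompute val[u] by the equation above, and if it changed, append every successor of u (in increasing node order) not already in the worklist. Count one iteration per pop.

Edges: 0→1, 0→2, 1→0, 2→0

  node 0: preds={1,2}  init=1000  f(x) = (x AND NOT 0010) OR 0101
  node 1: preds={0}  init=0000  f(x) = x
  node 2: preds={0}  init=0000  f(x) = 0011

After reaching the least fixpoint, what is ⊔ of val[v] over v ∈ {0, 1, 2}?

1111

Worklist (4 pops):
  #1 pop 0: in=0000 → 1101 (was 1000); enqueue []
  #2 pop 1: in=1101 → 1101 (was 0000); enqueue [0]
  #3 pop 2: in=1101 → 0011 (was 0000); enqueue []
  #4 pop 0: in=1111 → 1101 (no change)

Fixpoint:
  val[0] = 1101
  val[1] = 1101
  val[2] = 0011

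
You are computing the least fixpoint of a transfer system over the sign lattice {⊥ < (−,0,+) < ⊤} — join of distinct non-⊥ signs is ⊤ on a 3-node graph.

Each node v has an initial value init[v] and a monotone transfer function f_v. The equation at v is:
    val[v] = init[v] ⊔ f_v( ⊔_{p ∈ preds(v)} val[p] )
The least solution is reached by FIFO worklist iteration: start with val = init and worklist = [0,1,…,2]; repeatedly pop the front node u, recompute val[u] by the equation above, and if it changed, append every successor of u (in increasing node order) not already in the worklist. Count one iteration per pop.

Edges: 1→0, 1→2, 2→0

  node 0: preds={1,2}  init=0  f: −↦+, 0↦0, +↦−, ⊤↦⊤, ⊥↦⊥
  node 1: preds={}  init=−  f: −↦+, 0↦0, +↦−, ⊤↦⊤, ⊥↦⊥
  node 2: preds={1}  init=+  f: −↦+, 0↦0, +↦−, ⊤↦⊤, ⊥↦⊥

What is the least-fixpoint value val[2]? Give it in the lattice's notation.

+

Worklist (3 pops):
  #1 pop 0: in=⊤ → ⊤ (was 0); enqueue []
  #2 pop 1: in=⊥ → − (no change)
  #3 pop 2: in=− → + (no change)

Fixpoint:
  val[0] = ⊤
  val[1] = −
  val[2] = +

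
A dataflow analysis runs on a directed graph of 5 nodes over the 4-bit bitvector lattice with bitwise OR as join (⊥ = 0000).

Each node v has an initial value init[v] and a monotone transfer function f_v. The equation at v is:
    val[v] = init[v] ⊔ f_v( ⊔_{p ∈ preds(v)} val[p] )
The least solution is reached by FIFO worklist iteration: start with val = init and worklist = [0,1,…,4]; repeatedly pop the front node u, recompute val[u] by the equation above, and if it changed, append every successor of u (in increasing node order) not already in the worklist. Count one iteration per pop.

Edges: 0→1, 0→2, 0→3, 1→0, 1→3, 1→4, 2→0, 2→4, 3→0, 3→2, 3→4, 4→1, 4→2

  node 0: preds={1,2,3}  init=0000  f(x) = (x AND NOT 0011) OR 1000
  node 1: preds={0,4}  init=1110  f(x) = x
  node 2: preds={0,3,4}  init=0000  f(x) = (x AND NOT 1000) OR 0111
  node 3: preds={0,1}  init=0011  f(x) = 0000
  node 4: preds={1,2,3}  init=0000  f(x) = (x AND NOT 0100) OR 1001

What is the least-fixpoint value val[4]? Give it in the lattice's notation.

Iteration log — 11 steps:
  step 1. node 0  ⊔preds=1111  new=1100  old=0000  +wl: 
  step 2. node 1  ⊔preds=1100  new=1110  stable
  step 3. node 2  ⊔preds=1111  new=0111  old=0000  +wl: 0
  step 4. node 3  ⊔preds=1110  new=0011  stable
  step 5. node 4  ⊔preds=1111  new=1011  old=0000  +wl: 1,2
  step 6. node 0  ⊔preds=1111  new=1100  stable
  step 7. node 1  ⊔preds=1111  new=1111  old=1110  +wl: 0,3,4
  step 8. node 2  ⊔preds=1111  new=0111  stable
  step 9. node 0  ⊔preds=1111  new=1100  stable
  step 10. node 3  ⊔preds=1111  new=0011  stable
  step 11. node 4  ⊔preds=1111  new=1011  stable

Least fixpoint reached:
  node 0: 1100
  node 1: 1111
  node 2: 0111
  node 3: 0011
  node 4: 1011

1011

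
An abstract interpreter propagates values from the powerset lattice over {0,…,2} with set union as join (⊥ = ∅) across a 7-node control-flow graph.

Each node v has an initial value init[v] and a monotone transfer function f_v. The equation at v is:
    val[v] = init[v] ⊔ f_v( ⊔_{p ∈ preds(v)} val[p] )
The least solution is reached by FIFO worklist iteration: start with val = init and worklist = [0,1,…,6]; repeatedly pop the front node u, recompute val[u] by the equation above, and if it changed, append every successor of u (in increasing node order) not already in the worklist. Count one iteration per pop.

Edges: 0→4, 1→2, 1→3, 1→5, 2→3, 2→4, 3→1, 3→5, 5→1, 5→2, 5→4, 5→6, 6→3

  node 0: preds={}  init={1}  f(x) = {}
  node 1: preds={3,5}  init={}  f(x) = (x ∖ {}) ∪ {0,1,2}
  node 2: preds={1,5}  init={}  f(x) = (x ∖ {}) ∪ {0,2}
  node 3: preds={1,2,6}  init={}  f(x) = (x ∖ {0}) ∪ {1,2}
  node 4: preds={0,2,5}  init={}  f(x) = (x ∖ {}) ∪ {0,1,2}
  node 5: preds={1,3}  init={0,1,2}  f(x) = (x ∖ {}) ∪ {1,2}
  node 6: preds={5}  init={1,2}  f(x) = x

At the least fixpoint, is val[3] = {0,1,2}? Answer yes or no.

no

Trace (9 dequeues):
  [1] u=0 | in {} | out {1} | ==
  [2] u=1 | in {0,1,2} | out {0,1,2} | prev {} | push {}
  [3] u=2 | in {0,1,2} | out {0,1,2} | prev {} | push {}
  [4] u=3 | in {0,1,2} | out {1,2} | prev {} | push {1}
  [5] u=4 | in {0,1,2} | out {0,1,2} | prev {} | push {}
  [6] u=5 | in {0,1,2} | out {0,1,2} | ==
  [7] u=6 | in {0,1,2} | out {0,1,2} | prev {1,2} | push {3}
  [8] u=1 | in {0,1,2} | out {0,1,2} | ==
  [9] u=3 | in {0,1,2} | out {1,2} | ==

Converged values:
  [0] {1}
  [1] {0,1,2}
  [2] {0,1,2}
  [3] {1,2}
  [4] {0,1,2}
  [5] {0,1,2}
  [6] {0,1,2}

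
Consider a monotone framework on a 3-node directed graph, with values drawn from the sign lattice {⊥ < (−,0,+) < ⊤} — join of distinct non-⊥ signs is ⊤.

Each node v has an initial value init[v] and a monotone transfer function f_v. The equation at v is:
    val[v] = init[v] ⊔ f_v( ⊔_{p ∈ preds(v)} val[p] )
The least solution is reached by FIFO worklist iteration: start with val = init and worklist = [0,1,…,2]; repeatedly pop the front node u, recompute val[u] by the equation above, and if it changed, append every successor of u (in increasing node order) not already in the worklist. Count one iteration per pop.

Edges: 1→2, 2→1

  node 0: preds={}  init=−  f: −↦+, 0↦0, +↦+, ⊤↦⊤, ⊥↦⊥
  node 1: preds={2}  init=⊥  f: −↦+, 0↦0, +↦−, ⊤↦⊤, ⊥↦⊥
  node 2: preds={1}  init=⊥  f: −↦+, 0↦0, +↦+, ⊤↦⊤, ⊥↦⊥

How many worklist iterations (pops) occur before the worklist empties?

3

Trace (3 dequeues):
  [1] u=0 | in ⊥ | out − | ==
  [2] u=1 | in ⊥ | out ⊥ | ==
  [3] u=2 | in ⊥ | out ⊥ | ==

Converged values:
  [0] −
  [1] ⊥
  [2] ⊥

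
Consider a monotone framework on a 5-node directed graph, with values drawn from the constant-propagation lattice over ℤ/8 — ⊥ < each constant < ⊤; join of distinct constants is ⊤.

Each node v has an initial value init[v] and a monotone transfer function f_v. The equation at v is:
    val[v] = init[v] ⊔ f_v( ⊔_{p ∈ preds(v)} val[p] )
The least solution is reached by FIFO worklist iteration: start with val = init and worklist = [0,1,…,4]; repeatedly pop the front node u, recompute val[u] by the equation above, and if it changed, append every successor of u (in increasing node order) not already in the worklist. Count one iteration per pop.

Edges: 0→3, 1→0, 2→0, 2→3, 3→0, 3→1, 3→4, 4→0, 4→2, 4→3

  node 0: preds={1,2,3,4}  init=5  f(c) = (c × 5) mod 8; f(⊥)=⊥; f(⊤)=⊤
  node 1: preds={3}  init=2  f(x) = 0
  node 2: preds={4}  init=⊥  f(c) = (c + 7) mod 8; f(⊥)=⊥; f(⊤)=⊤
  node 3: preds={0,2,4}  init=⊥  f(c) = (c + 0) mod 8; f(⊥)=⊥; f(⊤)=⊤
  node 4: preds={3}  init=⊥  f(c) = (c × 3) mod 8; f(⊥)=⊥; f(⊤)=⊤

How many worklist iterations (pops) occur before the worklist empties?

10

Trace (10 dequeues):
  [1] u=0 | in 2 | out ⊤ | prev 5 | push {}
  [2] u=1 | in ⊥ | out ⊤ | prev 2 | push {0}
  [3] u=2 | in ⊥ | out ⊥ | ==
  [4] u=3 | in ⊤ | out ⊤ | prev ⊥ | push {1}
  [5] u=4 | in ⊤ | out ⊤ | prev ⊥ | push {2,3}
  [6] u=0 | in ⊤ | out ⊤ | ==
  [7] u=1 | in ⊤ | out ⊤ | ==
  [8] u=2 | in ⊤ | out ⊤ | prev ⊥ | push {0}
  [9] u=3 | in ⊤ | out ⊤ | ==
  [10] u=0 | in ⊤ | out ⊤ | ==

Converged values:
  [0] ⊤
  [1] ⊤
  [2] ⊤
  [3] ⊤
  [4] ⊤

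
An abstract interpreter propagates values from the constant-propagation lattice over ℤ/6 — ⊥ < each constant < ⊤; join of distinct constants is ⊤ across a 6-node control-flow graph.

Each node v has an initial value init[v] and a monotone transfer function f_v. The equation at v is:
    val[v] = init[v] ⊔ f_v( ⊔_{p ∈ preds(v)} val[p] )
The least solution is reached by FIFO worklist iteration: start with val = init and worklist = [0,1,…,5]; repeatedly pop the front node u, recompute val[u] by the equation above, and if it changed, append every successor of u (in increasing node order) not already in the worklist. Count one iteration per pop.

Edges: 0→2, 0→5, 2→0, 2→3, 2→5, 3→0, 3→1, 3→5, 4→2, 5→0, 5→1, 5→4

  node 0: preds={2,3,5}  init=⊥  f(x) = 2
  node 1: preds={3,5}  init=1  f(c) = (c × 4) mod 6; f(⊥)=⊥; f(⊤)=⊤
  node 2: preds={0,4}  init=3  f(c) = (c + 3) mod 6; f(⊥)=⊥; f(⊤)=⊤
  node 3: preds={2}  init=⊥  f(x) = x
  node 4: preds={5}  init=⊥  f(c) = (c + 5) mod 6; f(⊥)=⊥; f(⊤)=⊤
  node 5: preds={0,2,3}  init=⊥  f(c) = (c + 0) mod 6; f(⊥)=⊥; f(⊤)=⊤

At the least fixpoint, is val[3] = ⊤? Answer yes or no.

yes

Worklist (10 pops):
  #1 pop 0: in=3 → 2 (was ⊥); enqueue []
  #2 pop 1: in=⊥ → 1 (no change)
  #3 pop 2: in=2 → ⊤ (was 3); enqueue [0]
  #4 pop 3: in=⊤ → ⊤ (was ⊥); enqueue [1]
  #5 pop 4: in=⊥ → ⊥ (no change)
  #6 pop 5: in=⊤ → ⊤ (was ⊥); enqueue [4]
  #7 pop 0: in=⊤ → 2 (no change)
  #8 pop 1: in=⊤ → ⊤ (was 1); enqueue []
  #9 pop 4: in=⊤ → ⊤ (was ⊥); enqueue [2]
  #10 pop 2: in=⊤ → ⊤ (no change)

Fixpoint:
  val[0] = 2
  val[1] = ⊤
  val[2] = ⊤
  val[3] = ⊤
  val[4] = ⊤
  val[5] = ⊤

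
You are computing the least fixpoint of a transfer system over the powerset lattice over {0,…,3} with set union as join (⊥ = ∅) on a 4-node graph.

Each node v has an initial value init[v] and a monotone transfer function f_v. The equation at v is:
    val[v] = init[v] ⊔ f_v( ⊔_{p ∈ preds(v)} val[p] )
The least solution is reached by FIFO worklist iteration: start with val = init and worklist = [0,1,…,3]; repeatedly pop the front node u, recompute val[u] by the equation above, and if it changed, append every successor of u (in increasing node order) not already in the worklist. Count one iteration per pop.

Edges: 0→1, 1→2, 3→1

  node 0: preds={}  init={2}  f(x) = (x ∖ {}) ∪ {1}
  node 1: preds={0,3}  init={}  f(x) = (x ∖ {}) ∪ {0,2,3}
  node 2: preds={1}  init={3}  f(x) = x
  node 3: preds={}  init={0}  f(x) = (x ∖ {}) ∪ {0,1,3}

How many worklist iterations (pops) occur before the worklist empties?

Worklist (5 pops):
  #1 pop 0: in={} → {1,2} (was {2}); enqueue []
  #2 pop 1: in={0,1,2} → {0,1,2,3} (was {}); enqueue []
  #3 pop 2: in={0,1,2,3} → {0,1,2,3} (was {3}); enqueue []
  #4 pop 3: in={} → {0,1,3} (was {0}); enqueue [1]
  #5 pop 1: in={0,1,2,3} → {0,1,2,3} (no change)

Fixpoint:
  val[0] = {1,2}
  val[1] = {0,1,2,3}
  val[2] = {0,1,2,3}
  val[3] = {0,1,3}

5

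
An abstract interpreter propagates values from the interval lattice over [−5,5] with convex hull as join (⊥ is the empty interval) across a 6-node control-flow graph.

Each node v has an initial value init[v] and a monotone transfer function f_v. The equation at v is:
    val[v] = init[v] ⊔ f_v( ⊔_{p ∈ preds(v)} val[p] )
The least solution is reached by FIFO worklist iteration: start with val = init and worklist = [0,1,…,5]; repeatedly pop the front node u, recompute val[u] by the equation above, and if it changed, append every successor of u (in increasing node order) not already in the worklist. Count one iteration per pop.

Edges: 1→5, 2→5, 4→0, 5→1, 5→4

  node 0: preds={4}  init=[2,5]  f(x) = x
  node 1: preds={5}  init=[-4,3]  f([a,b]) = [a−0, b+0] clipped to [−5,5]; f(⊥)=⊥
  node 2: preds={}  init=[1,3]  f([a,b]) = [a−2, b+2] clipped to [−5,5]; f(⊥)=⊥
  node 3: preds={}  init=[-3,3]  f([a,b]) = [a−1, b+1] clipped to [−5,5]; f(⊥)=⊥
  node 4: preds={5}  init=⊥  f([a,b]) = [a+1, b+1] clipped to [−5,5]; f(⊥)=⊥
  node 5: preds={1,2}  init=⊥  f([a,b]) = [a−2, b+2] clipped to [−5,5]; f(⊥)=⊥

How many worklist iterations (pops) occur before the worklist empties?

Iteration log — 10 steps:
  step 1. node 0  ⊔preds=⊥  new=[2,5]  stable
  step 2. node 1  ⊔preds=⊥  new=[-4,3]  stable
  step 3. node 2  ⊔preds=⊥  new=[1,3]  stable
  step 4. node 3  ⊔preds=⊥  new=[-3,3]  stable
  step 5. node 4  ⊔preds=⊥  new=⊥  stable
  step 6. node 5  ⊔preds=[-4,3]  new=[-5,5]  old=⊥  +wl: 1,4
  step 7. node 1  ⊔preds=[-5,5]  new=[-5,5]  old=[-4,3]  +wl: 5
  step 8. node 4  ⊔preds=[-5,5]  new=[-4,5]  old=⊥  +wl: 0
  step 9. node 5  ⊔preds=[-5,5]  new=[-5,5]  stable
  step 10. node 0  ⊔preds=[-4,5]  new=[-4,5]  old=[2,5]  +wl: 

Least fixpoint reached:
  node 0: [-4,5]
  node 1: [-5,5]
  node 2: [1,3]
  node 3: [-3,3]
  node 4: [-4,5]
  node 5: [-5,5]

10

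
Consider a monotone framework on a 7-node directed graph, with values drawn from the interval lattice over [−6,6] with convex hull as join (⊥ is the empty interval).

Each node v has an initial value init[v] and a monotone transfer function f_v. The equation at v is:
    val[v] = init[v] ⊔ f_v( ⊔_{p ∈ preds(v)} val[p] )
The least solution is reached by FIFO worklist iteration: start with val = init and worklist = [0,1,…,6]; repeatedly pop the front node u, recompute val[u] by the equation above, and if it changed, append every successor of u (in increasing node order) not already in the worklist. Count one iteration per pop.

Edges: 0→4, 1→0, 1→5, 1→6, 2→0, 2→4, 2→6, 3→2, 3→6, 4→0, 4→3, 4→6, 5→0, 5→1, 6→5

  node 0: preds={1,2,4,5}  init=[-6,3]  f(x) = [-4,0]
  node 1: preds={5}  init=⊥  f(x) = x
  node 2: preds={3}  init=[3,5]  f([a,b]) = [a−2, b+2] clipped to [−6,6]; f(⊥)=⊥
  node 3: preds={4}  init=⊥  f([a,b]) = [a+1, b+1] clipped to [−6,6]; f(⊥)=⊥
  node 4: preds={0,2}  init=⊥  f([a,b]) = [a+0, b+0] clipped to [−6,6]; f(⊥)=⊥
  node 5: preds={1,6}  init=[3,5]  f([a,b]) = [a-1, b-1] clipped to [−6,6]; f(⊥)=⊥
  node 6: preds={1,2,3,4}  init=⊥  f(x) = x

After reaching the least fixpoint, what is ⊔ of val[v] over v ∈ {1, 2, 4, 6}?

Iteration log — 20 steps:
  step 1. node 0  ⊔preds=[3,5]  new=[-6,3]  stable
  step 2. node 1  ⊔preds=[3,5]  new=[3,5]  old=⊥  +wl: 0
  step 3. node 2  ⊔preds=⊥  new=[3,5]  stable
  step 4. node 3  ⊔preds=⊥  new=⊥  stable
  step 5. node 4  ⊔preds=[-6,5]  new=[-6,5]  old=⊥  +wl: 3
  step 6. node 5  ⊔preds=[3,5]  new=[2,5]  old=[3,5]  +wl: 1
  step 7. node 6  ⊔preds=[-6,5]  new=[-6,5]  old=⊥  +wl: 5
  step 8. node 0  ⊔preds=[-6,5]  new=[-6,3]  stable
  step 9. node 3  ⊔preds=[-6,5]  new=[-5,6]  old=⊥  +wl: 2,6
  step 10. node 1  ⊔preds=[2,5]  new=[2,5]  old=[3,5]  +wl: 0
  step 11. node 5  ⊔preds=[-6,5]  new=[-6,5]  old=[2,5]  +wl: 1
  step 12. node 2  ⊔preds=[-5,6]  new=[-6,6]  old=[3,5]  +wl: 4
  step 13. node 6  ⊔preds=[-6,6]  new=[-6,6]  old=[-6,5]  +wl: 5
  step 14. node 0  ⊔preds=[-6,6]  new=[-6,3]  stable
  step 15. node 1  ⊔preds=[-6,5]  new=[-6,5]  old=[2,5]  +wl: 0,6
  step 16. node 4  ⊔preds=[-6,6]  new=[-6,6]  old=[-6,5]  +wl: 3
  step 17. node 5  ⊔preds=[-6,6]  new=[-6,5]  stable
  step 18. node 0  ⊔preds=[-6,6]  new=[-6,3]  stable
  step 19. node 6  ⊔preds=[-6,6]  new=[-6,6]  stable
  step 20. node 3  ⊔preds=[-6,6]  new=[-5,6]  stable

Least fixpoint reached:
  node 0: [-6,3]
  node 1: [-6,5]
  node 2: [-6,6]
  node 3: [-5,6]
  node 4: [-6,6]
  node 5: [-6,5]
  node 6: [-6,6]

[-6,6]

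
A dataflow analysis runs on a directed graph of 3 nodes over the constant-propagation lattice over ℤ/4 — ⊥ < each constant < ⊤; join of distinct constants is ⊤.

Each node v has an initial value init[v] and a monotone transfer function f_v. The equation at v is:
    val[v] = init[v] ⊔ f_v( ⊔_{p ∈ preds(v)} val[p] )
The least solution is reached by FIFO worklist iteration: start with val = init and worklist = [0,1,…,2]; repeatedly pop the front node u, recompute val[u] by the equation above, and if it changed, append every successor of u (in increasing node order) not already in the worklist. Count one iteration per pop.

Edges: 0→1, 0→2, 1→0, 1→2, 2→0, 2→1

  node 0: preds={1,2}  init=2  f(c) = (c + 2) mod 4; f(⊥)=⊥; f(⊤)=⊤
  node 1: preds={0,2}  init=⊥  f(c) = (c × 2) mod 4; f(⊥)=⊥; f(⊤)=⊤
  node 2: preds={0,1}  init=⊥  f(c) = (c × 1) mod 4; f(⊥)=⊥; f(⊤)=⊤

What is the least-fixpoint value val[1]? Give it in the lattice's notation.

Worklist (7 pops):
  #1 pop 0: in=⊥ → 2 (no change)
  #2 pop 1: in=2 → 0 (was ⊥); enqueue [0]
  #3 pop 2: in=⊤ → ⊤ (was ⊥); enqueue [1]
  #4 pop 0: in=⊤ → ⊤ (was 2); enqueue [2]
  #5 pop 1: in=⊤ → ⊤ (was 0); enqueue [0]
  #6 pop 2: in=⊤ → ⊤ (no change)
  #7 pop 0: in=⊤ → ⊤ (no change)

Fixpoint:
  val[0] = ⊤
  val[1] = ⊤
  val[2] = ⊤

⊤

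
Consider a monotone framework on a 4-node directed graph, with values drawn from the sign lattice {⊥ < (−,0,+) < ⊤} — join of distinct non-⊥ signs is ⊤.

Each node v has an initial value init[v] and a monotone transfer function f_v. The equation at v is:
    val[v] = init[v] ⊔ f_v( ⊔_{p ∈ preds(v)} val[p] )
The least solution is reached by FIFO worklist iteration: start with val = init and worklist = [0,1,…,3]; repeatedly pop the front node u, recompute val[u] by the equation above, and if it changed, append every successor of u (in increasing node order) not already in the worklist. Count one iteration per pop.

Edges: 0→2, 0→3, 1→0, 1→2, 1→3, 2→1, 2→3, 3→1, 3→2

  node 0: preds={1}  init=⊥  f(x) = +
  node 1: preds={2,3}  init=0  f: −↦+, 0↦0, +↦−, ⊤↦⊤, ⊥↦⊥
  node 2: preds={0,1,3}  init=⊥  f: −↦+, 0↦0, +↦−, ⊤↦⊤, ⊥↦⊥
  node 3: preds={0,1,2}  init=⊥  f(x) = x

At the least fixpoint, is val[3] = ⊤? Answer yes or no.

yes

Trace (8 dequeues):
  [1] u=0 | in 0 | out + | prev ⊥ | push {}
  [2] u=1 | in ⊥ | out 0 | ==
  [3] u=2 | in ⊤ | out ⊤ | prev ⊥ | push {1}
  [4] u=3 | in ⊤ | out ⊤ | prev ⊥ | push {2}
  [5] u=1 | in ⊤ | out ⊤ | prev 0 | push {0,3}
  [6] u=2 | in ⊤ | out ⊤ | ==
  [7] u=0 | in ⊤ | out + | ==
  [8] u=3 | in ⊤ | out ⊤ | ==

Converged values:
  [0] +
  [1] ⊤
  [2] ⊤
  [3] ⊤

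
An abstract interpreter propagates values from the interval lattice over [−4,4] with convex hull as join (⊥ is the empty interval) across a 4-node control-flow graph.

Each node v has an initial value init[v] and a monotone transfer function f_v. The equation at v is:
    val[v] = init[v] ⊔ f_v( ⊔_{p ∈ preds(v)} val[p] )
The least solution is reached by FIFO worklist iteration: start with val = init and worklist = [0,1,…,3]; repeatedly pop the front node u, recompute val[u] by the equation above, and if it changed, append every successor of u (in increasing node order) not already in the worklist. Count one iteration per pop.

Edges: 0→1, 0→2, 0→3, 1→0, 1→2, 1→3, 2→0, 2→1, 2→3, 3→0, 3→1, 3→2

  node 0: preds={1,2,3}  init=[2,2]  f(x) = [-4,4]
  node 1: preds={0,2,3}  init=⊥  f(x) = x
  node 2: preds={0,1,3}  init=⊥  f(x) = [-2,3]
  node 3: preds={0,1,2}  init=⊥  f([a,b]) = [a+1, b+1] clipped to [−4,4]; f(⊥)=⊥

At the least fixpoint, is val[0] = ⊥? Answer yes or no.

no

Trace (7 dequeues):
  [1] u=0 | in ⊥ | out [-4,4] | prev [2,2] | push {}
  [2] u=1 | in [-4,4] | out [-4,4] | prev ⊥ | push {0}
  [3] u=2 | in [-4,4] | out [-2,3] | prev ⊥ | push {1}
  [4] u=3 | in [-4,4] | out [-3,4] | prev ⊥ | push {2}
  [5] u=0 | in [-4,4] | out [-4,4] | ==
  [6] u=1 | in [-4,4] | out [-4,4] | ==
  [7] u=2 | in [-4,4] | out [-2,3] | ==

Converged values:
  [0] [-4,4]
  [1] [-4,4]
  [2] [-2,3]
  [3] [-3,4]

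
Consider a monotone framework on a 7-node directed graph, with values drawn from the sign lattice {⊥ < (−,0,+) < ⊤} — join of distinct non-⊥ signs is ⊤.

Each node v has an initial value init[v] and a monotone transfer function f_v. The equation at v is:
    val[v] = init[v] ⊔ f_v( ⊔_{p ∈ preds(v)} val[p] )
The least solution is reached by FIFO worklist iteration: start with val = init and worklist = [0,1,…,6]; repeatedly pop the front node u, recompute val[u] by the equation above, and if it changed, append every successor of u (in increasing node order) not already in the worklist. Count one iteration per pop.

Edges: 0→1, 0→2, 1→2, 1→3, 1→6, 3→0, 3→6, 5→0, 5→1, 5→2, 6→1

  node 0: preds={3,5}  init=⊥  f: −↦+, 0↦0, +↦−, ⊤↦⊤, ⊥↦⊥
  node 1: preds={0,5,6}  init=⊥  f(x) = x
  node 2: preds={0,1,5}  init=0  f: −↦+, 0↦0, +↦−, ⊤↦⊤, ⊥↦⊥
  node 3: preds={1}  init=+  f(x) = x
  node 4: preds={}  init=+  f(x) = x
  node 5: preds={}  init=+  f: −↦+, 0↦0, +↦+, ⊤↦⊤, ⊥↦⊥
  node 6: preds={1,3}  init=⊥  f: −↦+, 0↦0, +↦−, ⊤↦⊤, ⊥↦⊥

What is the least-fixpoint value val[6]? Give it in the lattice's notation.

Worklist (10 pops):
  #1 pop 0: in=+ → − (was ⊥); enqueue []
  #2 pop 1: in=⊤ → ⊤ (was ⊥); enqueue []
  #3 pop 2: in=⊤ → ⊤ (was 0); enqueue []
  #4 pop 3: in=⊤ → ⊤ (was +); enqueue [0]
  #5 pop 4: in=⊥ → + (no change)
  #6 pop 5: in=⊥ → + (no change)
  #7 pop 6: in=⊤ → ⊤ (was ⊥); enqueue [1]
  #8 pop 0: in=⊤ → ⊤ (was −); enqueue [2]
  #9 pop 1: in=⊤ → ⊤ (no change)
  #10 pop 2: in=⊤ → ⊤ (no change)

Fixpoint:
  val[0] = ⊤
  val[1] = ⊤
  val[2] = ⊤
  val[3] = ⊤
  val[4] = +
  val[5] = +
  val[6] = ⊤

⊤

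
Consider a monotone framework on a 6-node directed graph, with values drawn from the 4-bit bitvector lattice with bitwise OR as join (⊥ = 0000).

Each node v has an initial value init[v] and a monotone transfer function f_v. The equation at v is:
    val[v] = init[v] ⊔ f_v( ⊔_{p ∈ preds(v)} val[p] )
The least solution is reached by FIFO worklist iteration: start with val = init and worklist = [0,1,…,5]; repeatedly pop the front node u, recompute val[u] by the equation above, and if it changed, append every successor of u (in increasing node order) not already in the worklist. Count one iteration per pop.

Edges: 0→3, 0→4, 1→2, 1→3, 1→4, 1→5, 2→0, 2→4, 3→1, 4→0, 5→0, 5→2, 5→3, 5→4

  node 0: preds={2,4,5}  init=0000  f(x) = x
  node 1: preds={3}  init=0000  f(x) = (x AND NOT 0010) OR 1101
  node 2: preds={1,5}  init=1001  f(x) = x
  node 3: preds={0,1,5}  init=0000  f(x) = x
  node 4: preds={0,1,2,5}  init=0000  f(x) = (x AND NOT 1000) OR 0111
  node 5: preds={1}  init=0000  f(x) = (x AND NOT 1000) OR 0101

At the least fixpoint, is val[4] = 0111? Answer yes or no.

Worklist (12 pops):
  #1 pop 0: in=1001 → 1001 (was 0000); enqueue []
  #2 pop 1: in=0000 → 1101 (was 0000); enqueue []
  #3 pop 2: in=1101 → 1101 (was 1001); enqueue [0]
  #4 pop 3: in=1101 → 1101 (was 0000); enqueue [1]
  #5 pop 4: in=1101 → 0111 (was 0000); enqueue []
  #6 pop 5: in=1101 → 0101 (was 0000); enqueue [2,3,4]
  #7 pop 0: in=1111 → 1111 (was 1001); enqueue []
  #8 pop 1: in=1101 → 1101 (no change)
  #9 pop 2: in=1101 → 1101 (no change)
  #10 pop 3: in=1111 → 1111 (was 1101); enqueue [1]
  #11 pop 4: in=1111 → 0111 (no change)
  #12 pop 1: in=1111 → 1101 (no change)

Fixpoint:
  val[0] = 1111
  val[1] = 1101
  val[2] = 1101
  val[3] = 1111
  val[4] = 0111
  val[5] = 0101

yes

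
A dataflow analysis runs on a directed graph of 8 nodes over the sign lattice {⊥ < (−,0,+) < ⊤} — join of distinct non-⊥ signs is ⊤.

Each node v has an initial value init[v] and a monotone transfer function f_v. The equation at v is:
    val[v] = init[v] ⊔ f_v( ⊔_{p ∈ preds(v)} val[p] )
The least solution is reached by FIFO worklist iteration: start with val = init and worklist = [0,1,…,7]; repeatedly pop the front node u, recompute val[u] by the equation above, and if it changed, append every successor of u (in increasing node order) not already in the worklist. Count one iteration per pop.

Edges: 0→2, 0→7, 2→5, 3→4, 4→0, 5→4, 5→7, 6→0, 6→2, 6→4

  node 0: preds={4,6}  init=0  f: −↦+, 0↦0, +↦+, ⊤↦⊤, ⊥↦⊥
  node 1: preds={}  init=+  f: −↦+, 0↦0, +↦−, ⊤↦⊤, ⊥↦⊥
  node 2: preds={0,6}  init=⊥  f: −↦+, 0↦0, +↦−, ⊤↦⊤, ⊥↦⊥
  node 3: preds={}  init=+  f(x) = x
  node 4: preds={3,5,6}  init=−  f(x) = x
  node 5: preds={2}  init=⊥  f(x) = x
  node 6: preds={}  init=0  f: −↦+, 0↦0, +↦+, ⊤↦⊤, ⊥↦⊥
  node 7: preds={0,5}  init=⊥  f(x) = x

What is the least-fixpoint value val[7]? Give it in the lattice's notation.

Iteration log — 10 steps:
  step 1. node 0  ⊔preds=⊤  new=⊤  old=0  +wl: 
  step 2. node 1  ⊔preds=⊥  new=+  stable
  step 3. node 2  ⊔preds=⊤  new=⊤  old=⊥  +wl: 
  step 4. node 3  ⊔preds=⊥  new=+  stable
  step 5. node 4  ⊔preds=⊤  new=⊤  old=−  +wl: 0
  step 6. node 5  ⊔preds=⊤  new=⊤  old=⊥  +wl: 4
  step 7. node 6  ⊔preds=⊥  new=0  stable
  step 8. node 7  ⊔preds=⊤  new=⊤  old=⊥  +wl: 
  step 9. node 0  ⊔preds=⊤  new=⊤  stable
  step 10. node 4  ⊔preds=⊤  new=⊤  stable

Least fixpoint reached:
  node 0: ⊤
  node 1: +
  node 2: ⊤
  node 3: +
  node 4: ⊤
  node 5: ⊤
  node 6: 0
  node 7: ⊤

⊤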